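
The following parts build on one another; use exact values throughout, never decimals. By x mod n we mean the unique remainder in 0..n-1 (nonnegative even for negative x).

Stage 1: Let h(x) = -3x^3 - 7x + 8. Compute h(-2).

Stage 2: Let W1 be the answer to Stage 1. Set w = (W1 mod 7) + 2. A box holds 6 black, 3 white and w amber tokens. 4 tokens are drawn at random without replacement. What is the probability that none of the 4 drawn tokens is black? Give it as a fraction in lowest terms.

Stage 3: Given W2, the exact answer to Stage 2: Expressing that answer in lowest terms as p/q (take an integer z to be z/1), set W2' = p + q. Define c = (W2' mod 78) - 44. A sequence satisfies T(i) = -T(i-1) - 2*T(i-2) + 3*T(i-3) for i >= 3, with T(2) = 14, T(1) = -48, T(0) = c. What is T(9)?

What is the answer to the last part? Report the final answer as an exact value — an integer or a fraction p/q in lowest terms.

Stage 1: -3*(-2)^3 - 7*(-2)^1 + 8 = (24) + (14) + (8) = 46; answer 46
Stage 2: W1 = 46; w = 6; total draws C(15,4) = 1365; favorable C(9,4) = 126; P = 6/65; answer 6/65
Stage 3: W2 = 6/65; threaded value p + q = 71; c = 27; T(3) = -1*(14) - 2*(-48) + 3*(27) = 163; iterating: T(3)=163, T(4)=-335, T(5)=51, T(6)=1108, T(7)=-2215, T(8)=152, T(9)=7602; answer 7602

7602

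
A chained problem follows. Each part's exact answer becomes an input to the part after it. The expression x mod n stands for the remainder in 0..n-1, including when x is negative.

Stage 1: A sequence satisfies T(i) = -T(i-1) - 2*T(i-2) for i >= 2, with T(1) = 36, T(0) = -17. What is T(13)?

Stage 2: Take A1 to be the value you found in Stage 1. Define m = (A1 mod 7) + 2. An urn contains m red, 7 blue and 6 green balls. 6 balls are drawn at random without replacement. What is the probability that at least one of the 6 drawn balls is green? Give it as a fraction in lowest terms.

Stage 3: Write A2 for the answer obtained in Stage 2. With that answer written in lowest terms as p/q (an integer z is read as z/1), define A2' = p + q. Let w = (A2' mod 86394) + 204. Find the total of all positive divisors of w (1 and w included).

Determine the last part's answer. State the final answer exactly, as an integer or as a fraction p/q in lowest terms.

Stage 1: T(2) = -1*(36) - 2*(-17) = -2; iterating: T(2)=-2, T(3)=-70, T(4)=74, T(5)=66, T(6)=-214, T(7)=82, T(8)=346, T(9)=-510, T(10)=-182, T(11)=1202, T(12)=-838, T(13)=-1566; answer -1566
Stage 2: A1 = -1566; m = 4; total draws C(17,6) = 12376; complement C(11,6) = 462; favorable 12376 - 462 = 11914; P = 851/884; answer 851/884
Stage 3: A2 = 851/884; threaded value p + q = 1735; w = 1939; 1939 = 7 * 277; sigma = (1 + 7) * (1 + 277) = 8 * 278 = 2224; answer 2224

2224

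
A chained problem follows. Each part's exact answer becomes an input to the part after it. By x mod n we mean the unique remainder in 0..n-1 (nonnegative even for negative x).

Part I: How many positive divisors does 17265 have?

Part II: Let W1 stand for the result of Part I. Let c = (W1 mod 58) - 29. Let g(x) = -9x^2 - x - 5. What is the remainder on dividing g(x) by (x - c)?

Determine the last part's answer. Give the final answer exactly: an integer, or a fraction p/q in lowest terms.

Part I: 17265 = 3 * 5 * 1151; number of divisors = (1+1) * (1+1) * (1+1) = 8; answer 8
Part II: W1 = 8; c = -21; remainder = value at the root: -9*(-21)^2 - 1*(-21)^1 - 5 = (-3969) + (21) + (-5) = -3953; answer -3953

-3953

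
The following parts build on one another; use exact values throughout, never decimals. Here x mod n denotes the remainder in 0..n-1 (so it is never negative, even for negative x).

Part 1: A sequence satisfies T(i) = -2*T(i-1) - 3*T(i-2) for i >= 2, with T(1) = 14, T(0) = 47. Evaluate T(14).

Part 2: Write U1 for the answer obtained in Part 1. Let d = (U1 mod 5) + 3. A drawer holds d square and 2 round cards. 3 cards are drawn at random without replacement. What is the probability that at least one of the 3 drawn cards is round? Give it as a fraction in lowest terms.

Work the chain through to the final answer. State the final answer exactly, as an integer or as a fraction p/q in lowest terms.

7/12

Part 1: T(2) = -2*(14) - 3*(47) = -169; iterating: T(2)=-169, T(3)=296, T(4)=-85, T(5)=-718, T(6)=1691, T(7)=-1228, T(8)=-2617, T(9)=8918, T(10)=-9985, T(11)=-6784, T(12)=43523, T(13)=-66694, T(14)=2819; answer 2819
Part 2: U1 = 2819; d = 7; total draws C(9,3) = 84; complement C(7,3) = 35; favorable 84 - 35 = 49; P = 7/12; answer 7/12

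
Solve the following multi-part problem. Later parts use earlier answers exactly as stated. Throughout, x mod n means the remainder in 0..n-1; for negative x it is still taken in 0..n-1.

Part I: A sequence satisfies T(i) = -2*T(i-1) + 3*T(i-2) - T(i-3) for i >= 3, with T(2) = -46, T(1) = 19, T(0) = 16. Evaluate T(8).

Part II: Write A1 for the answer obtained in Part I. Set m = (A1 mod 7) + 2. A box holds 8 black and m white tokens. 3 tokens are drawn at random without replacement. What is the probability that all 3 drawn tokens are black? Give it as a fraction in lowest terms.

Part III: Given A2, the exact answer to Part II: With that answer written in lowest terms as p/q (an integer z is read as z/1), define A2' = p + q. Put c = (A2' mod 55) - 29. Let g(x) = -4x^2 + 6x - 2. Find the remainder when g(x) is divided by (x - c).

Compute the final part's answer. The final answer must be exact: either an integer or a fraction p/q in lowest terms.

Part I: T(3) = -2*(-46) + 3*(19) - 1*(16) = 133; iterating: T(3)=133, T(4)=-423, T(5)=1291, T(6)=-3984, T(7)=12264, T(8)=-37771; answer -37771
Part II: A1 = -37771; m = 3; total draws C(11,3) = 165; favorable C(8,3) = 56; P = 56/165; answer 56/165
Part III: A2 = 56/165; threaded value p + q = 221; c = -28; remainder = value at the root: -4*(-28)^2 + 6*(-28)^1 - 2 = (-3136) + (-168) + (-2) = -3306; answer -3306

-3306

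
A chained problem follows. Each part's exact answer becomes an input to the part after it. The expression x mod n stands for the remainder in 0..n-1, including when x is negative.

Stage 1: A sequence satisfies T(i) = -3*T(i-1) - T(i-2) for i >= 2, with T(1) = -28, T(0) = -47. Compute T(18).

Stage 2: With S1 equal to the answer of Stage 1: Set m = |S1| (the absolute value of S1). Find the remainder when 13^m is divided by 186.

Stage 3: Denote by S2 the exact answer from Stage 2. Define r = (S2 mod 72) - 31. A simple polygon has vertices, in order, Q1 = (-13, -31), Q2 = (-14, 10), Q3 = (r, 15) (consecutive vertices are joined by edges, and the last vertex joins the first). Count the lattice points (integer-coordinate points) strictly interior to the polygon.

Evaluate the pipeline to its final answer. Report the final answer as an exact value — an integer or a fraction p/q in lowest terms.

410

Stage 1: T(2) = -3*(-28) - 1*(-47) = 131; iterating: T(2)=131, T(3)=-365, T(4)=964, T(5)=-2527, T(6)=6617, T(7)=-17324, T(8)=45355, T(9)=-118741, T(10)=310868, T(11)=-813863, T(12)=2130721, T(13)=-5578300, T(14)=14604179, T(15)=-38234237, T(16)=100098532, T(17)=-262061359, T(18)=686085545; answer 686085545
Stage 2: S1 = 686085545; m = 686085545; squarings mod 186: 13^1=13, 13^2=169, 13^4=103, 13^8=7, 13^16=49, 13^32=169, 13^64=103, 13^128=7, 13^256=49, 13^512=169, 13^1024=103, 13^2048=7, 13^4096=49, 13^8192=169, 13^16384=103, 13^32768=7, 13^65536=49, 13^131072=169, 13^262144=103, 13^524288=7, 13^1048576=49, 13^2097152=169, 13^4194304=103, 13^8388608=7, 13^16777216=49, 13^33554432=169, 13^67108864=103, 13^134217728=7, 13^268435456=49, 13^536870912=169; 13^686085545 = 13^1 * 13^8 * 13^32 * 13^128 * 13^256 * 13^1024 * 13^4096 * 13^16384 * 13^32768 * 13^262144 * 13^2097152 * 13^4194304 * 13^8388608 * 13^134217728 * 13^536870912 = 37 (mod 186); answer 37
Stage 3: S2 = 37; r = 6; cross terms: (-13*10 - -14*-31)=-564, (-14*15 - 6*10)=-270, (6*-31 - -13*15)=9; twice the area = |-825| = 825; area = 825/2; boundary points = 1 + 5 + 1 = 7; strictly interior points = area - boundary/2 + 1 = 410; answer 410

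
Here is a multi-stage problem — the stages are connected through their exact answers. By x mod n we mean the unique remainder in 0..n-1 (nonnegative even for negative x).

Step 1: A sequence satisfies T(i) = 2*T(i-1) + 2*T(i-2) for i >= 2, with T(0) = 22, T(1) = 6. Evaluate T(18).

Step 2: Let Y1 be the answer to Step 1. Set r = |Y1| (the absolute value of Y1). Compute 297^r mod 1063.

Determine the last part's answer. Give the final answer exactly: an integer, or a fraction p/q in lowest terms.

468

Step 1: T(2) = 2*(6) + 2*(22) = 56; iterating: T(2)=56, T(3)=124, T(4)=360, T(5)=968, T(6)=2656, T(7)=7248, T(8)=19808, T(9)=54112, T(10)=147840, T(11)=403904, T(12)=1103488, T(13)=3014784, T(14)=8236544, T(15)=22502656, T(16)=61478400, T(17)=167962112, T(18)=458881024; answer 458881024
Step 2: Y1 = 458881024; r = 458881024; squarings mod 1063: 297^1=297, 297^2=1043, 297^4=400, 297^8=550, 297^16=608, 297^32=803, 297^64=631, 297^128=599, 297^256=570, 297^512=685, 297^1024=442, 297^2048=835, 297^4096=960, 297^8192=1042, 297^16384=441, 297^32768=1015, 297^65536=178, 297^131072=857, 297^262144=979, 297^524288=678, 297^1048576=468, 297^2097152=46, 297^4194304=1053, 297^8388608=100, 297^16777216=433, 297^33554432=401, 297^67108864=288, 297^134217728=30, 297^268435456=900; 297^458881024 = 297^2048 * 297^4096 * 297^8192 * 297^16384 * 297^32768 * 297^65536 * 297^524288 * 297^1048576 * 297^4194304 * 297^16777216 * 297^33554432 * 297^134217728 * 297^268435456 = 468 (mod 1063); answer 468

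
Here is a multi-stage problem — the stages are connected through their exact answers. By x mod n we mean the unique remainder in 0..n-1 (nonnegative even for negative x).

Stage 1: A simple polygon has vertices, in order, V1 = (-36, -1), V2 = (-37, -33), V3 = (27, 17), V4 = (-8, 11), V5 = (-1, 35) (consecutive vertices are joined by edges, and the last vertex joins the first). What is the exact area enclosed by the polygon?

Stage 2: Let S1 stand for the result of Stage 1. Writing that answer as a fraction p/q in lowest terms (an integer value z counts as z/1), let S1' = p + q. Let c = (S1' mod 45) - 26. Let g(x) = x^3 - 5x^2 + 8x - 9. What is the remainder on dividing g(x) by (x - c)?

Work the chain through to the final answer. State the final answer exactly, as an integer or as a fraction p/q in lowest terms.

-23

Stage 1: cross terms: (-36*-33 - -37*-1)=1151, (-37*17 - 27*-33)=262, (27*11 - -8*17)=433, (-8*35 - -1*11)=-269, (-1*-1 - -36*35)=1261; twice the area = |2838| = 2838; area = 1419; answer 1419
Stage 2: S1 = 1419; threaded value p + q = 1420; c = -1; remainder = value at the root: 1*(-1)^3 - 5*(-1)^2 + 8*(-1)^1 - 9 = (-1) + (-5) + (-8) + (-9) = -23; answer -23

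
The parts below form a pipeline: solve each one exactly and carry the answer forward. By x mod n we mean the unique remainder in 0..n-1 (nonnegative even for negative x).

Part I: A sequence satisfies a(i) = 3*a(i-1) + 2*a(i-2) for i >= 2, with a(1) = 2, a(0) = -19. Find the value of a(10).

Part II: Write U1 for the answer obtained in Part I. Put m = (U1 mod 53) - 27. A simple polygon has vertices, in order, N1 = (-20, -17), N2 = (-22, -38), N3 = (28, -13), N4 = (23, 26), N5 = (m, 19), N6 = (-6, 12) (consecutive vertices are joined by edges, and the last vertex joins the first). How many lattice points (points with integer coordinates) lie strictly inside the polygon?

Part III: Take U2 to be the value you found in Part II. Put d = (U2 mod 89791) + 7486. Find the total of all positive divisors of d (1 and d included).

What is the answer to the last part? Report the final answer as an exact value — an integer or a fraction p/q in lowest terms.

Part I: a(2) = 3*(2) + 2*(-19) = -32; iterating: a(2)=-32, a(3)=-92, a(4)=-340, a(5)=-1204, a(6)=-4292, a(7)=-15284, a(8)=-54436, a(9)=-193876, a(10)=-690500; answer -690500
Part II: U1 = -690500; m = 10; cross terms: (-20*-38 - -22*-17)=386, (-22*-13 - 28*-38)=1350, (28*26 - 23*-13)=1027, (23*19 - 10*26)=177, (10*12 - -6*19)=234, (-6*-17 - -20*12)=342; twice the area = |3516| = 3516; area = 1758; boundary points = 1 + 25 + 1 + 1 + 1 + 1 = 30; strictly interior points = area - boundary/2 + 1 = 1744; answer 1744
Part III: U2 = 1744; d = 9230; 9230 = 2 * 5 * 13 * 71; sigma = (1 + 2) * (1 + 5) * (1 + 13) * (1 + 71) = 3 * 6 * 14 * 72 = 18144; answer 18144

18144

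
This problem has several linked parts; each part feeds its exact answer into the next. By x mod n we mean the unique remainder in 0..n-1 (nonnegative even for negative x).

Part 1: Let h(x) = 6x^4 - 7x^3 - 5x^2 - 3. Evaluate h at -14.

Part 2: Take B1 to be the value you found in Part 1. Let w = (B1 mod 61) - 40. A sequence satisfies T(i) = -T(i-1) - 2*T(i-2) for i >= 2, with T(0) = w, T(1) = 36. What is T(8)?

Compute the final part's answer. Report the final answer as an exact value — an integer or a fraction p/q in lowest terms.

332

Part 1: 6*(-14)^4 - 7*(-14)^3 - 5*(-14)^2 - 3 = (230496) + (19208) + (-980) + (-3) = 248721; answer 248721
Part 2: B1 = 248721; w = -16; T(2) = -1*(36) - 2*(-16) = -4; iterating: T(2)=-4, T(3)=-68, T(4)=76, T(5)=60, T(6)=-212, T(7)=92, T(8)=332; answer 332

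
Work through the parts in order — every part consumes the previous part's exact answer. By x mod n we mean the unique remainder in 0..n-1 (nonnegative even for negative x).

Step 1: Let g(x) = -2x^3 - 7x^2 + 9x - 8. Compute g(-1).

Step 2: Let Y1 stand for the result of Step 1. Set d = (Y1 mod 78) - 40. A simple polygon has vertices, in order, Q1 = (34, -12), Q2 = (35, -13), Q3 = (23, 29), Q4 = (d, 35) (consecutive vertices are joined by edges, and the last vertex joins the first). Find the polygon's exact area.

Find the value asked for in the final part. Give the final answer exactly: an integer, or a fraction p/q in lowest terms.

Step 1: -2*(-1)^3 - 7*(-1)^2 + 9*(-1)^1 - 8 = (2) + (-7) + (-9) + (-8) = -22; answer -22
Step 2: Y1 = -22; d = 16; cross terms: (34*-13 - 35*-12)=-22, (35*29 - 23*-13)=1314, (23*35 - 16*29)=341, (16*-12 - 34*35)=-1382; twice the area = |251| = 251; area = 251/2; answer 251/2

251/2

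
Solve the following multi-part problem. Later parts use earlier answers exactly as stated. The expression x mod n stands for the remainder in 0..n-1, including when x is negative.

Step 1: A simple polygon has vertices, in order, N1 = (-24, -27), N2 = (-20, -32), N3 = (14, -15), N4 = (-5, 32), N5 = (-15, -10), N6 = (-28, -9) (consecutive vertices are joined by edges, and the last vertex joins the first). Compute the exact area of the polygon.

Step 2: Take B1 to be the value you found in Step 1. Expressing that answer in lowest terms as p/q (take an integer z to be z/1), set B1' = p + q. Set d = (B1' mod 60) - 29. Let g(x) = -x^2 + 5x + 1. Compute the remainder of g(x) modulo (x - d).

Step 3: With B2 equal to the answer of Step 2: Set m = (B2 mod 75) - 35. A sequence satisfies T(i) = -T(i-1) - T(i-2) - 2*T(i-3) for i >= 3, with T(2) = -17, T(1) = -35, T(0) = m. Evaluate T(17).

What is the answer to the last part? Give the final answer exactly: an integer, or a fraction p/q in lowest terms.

Step 1: cross terms: (-24*-32 - -20*-27)=228, (-20*-15 - 14*-32)=748, (14*32 - -5*-15)=373, (-5*-10 - -15*32)=530, (-15*-9 - -28*-10)=-145, (-28*-27 - -24*-9)=540; twice the area = |2274| = 2274; area = 1137; answer 1137
Step 2: B1 = 1137; threaded value p + q = 1138; d = 29; remainder = value at the root: -1*(29)^2 + 5*(29)^1 + 1 = (-841) + (145) + (1) = -695; answer -695
Step 3: B2 = -695; m = 20; T(3) = -1*(-17) - 1*(-35) - 2*(20) = 12; iterating: T(3)=12, T(4)=75, T(5)=-53, T(6)=-46, T(7)=-51, T(8)=203, T(9)=-60, T(10)=-41, T(11)=-305, T(12)=466, T(13)=-79, T(14)=223, T(15)=-1076, T(16)=1011, T(17)=-381; answer -381

-381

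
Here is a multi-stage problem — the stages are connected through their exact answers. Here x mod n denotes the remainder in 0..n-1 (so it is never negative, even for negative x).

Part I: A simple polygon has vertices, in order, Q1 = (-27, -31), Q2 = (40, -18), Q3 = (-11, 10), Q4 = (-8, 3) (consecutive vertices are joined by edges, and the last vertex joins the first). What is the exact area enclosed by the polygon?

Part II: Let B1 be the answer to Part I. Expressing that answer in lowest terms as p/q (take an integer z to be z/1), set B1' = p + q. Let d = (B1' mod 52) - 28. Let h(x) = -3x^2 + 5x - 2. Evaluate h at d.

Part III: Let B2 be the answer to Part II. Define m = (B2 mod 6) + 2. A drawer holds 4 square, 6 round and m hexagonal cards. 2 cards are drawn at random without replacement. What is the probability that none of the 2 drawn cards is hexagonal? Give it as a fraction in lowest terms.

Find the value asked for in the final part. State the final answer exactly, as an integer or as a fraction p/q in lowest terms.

45/91

Part I: cross terms: (-27*-18 - 40*-31)=1726, (40*10 - -11*-18)=202, (-11*3 - -8*10)=47, (-8*-31 - -27*3)=329; twice the area = |2304| = 2304; area = 1152; answer 1152
Part II: B1 = 1152; threaded value p + q = 1153; d = -19; -3*(-19)^2 + 5*(-19)^1 - 2 = (-1083) + (-95) + (-2) = -1180; answer -1180
Part III: B2 = -1180; m = 4; total draws C(14,2) = 91; favorable C(10,2) = 45; P = 45/91; answer 45/91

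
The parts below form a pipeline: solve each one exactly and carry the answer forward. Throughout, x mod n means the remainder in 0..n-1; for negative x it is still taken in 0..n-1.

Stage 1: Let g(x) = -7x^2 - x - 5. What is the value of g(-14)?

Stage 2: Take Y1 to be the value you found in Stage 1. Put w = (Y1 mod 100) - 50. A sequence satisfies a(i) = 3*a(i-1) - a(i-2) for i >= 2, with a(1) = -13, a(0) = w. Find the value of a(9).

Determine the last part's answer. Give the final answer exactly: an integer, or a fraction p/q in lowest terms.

-20761

Stage 1: -7*(-14)^2 - 1*(-14)^1 - 5 = (-1372) + (14) + (-5) = -1363; answer -1363
Stage 2: Y1 = -1363; w = -13; a(2) = 3*(-13) - 1*(-13) = -26; iterating: a(2)=-26, a(3)=-65, a(4)=-169, a(5)=-442, a(6)=-1157, a(7)=-3029, a(8)=-7930, a(9)=-20761; answer -20761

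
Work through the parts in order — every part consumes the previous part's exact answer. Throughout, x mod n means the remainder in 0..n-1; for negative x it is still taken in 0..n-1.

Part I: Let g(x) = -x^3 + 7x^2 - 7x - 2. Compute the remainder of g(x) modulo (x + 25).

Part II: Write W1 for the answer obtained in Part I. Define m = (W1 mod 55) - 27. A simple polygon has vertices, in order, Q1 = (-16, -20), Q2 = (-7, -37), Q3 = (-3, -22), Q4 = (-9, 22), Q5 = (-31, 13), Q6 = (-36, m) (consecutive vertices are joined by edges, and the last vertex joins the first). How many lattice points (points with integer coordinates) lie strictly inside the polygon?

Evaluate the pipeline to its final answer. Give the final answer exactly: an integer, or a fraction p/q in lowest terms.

868

Part I: remainder = value at the root: -1*(-25)^3 + 7*(-25)^2 - 7*(-25)^1 - 2 = (15625) + (4375) + (175) + (-2) = 20173; answer 20173
Part II: W1 = 20173; m = 16; cross terms: (-16*-37 - -7*-20)=452, (-7*-22 - -3*-37)=43, (-3*22 - -9*-22)=-264, (-9*13 - -31*22)=565, (-31*16 - -36*13)=-28, (-36*-20 - -16*16)=976; twice the area = |1744| = 1744; area = 872; boundary points = 1 + 1 + 2 + 1 + 1 + 4 = 10; strictly interior points = area - boundary/2 + 1 = 868; answer 868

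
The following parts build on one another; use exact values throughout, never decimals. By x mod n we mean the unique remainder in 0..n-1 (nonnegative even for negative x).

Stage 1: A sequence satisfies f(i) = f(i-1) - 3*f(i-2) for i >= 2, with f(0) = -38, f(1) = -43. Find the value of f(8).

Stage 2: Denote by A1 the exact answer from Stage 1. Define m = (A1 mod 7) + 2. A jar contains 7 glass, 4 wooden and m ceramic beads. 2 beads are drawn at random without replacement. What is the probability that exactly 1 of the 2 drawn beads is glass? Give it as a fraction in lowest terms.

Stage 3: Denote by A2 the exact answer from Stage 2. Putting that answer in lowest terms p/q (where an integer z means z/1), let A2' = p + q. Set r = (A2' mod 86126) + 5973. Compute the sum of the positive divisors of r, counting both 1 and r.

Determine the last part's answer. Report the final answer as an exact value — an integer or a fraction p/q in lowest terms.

Stage 1: f(2) = 1*(-43) - 3*(-38) = 71; iterating: f(2)=71, f(3)=200, f(4)=-13, f(5)=-613, f(6)=-574, f(7)=1265, f(8)=2987; answer 2987
Stage 2: A1 = 2987; m = 7; total draws C(18,2) = 153; favorable C(7,1)*C(11,1) = 77; P = 77/153; answer 77/153
Stage 3: A2 = 77/153; threaded value p + q = 230; r = 6203; 6203 is prime, so its only divisors are 1 and 6203; sigma = 1 + 6203 = 6204; answer 6204

6204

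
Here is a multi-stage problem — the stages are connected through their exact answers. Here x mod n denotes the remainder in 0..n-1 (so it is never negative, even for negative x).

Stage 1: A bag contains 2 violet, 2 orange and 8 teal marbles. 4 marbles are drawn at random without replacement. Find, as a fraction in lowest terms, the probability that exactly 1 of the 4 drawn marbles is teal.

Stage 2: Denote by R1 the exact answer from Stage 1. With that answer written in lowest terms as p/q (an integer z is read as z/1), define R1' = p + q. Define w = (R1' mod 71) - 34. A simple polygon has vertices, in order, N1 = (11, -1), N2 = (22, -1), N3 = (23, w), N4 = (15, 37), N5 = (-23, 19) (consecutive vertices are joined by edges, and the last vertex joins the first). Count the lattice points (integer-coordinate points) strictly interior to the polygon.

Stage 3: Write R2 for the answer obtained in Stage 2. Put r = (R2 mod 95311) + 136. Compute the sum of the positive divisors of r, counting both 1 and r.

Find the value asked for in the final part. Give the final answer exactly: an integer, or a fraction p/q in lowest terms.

Stage 1: total draws C(12,4) = 495; favorable C(8,1)*C(4,3) = 32; P = 32/495; answer 32/495
Stage 2: R1 = 32/495; threaded value p + q = 527; w = -4; cross terms: (11*-1 - 22*-1)=11, (22*-4 - 23*-1)=-65, (23*37 - 15*-4)=911, (15*19 - -23*37)=1136, (-23*-1 - 11*19)=-186; twice the area = |1807| = 1807; area = 1807/2; boundary points = 11 + 1 + 1 + 2 + 2 = 17; strictly interior points = area - boundary/2 + 1 = 896; answer 896
Stage 3: R2 = 896; r = 1032; 1032 = 2^3 * 3 * 43; sigma = (1 + 2 + 4 + 8) * (1 + 3) * (1 + 43) = 15 * 4 * 44 = 2640; answer 2640

2640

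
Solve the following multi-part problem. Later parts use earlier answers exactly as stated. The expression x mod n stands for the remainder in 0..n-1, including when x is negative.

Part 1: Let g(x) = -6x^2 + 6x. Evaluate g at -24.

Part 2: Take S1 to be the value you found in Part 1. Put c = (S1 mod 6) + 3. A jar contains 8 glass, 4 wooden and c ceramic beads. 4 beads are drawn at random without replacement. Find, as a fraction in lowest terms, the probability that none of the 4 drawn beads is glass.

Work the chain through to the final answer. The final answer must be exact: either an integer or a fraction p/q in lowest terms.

1/39

Part 1: -6*(-24)^2 + 6*(-24)^1 = (-3456) + (-144) = -3600; answer -3600
Part 2: S1 = -3600; c = 3; total draws C(15,4) = 1365; favorable C(7,4) = 35; P = 1/39; answer 1/39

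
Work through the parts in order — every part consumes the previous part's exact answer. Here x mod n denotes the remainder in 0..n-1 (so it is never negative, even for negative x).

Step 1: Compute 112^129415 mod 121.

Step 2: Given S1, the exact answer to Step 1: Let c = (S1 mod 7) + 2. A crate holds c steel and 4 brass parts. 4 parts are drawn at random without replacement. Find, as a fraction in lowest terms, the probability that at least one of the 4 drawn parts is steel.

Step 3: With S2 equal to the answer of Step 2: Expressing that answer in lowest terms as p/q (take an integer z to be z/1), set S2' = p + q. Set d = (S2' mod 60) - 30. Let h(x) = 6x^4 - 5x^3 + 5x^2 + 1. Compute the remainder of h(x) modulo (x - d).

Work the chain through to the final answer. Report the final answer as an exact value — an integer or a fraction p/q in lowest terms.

Step 1: squarings mod 121: 112^1=112, 112^2=81, 112^4=27, 112^8=3, 112^16=9, 112^32=81, 112^64=27, 112^128=3, 112^256=9, 112^512=81, 112^1024=27, 112^2048=3, 112^4096=9, 112^8192=81, 112^16384=27, 112^32768=3, 112^65536=9; 112^129415 = 112^1 * 112^2 * 112^4 * 112^128 * 112^256 * 112^2048 * 112^4096 * 112^8192 * 112^16384 * 112^32768 * 112^65536 = 120 (mod 121); answer 120
Step 2: S1 = 120; c = 3; total draws C(7,4) = 35; complement C(4,4) = 1; favorable 35 - 1 = 34; P = 34/35; answer 34/35
Step 3: S2 = 34/35; threaded value p + q = 69; d = -21; remainder = value at the root: 6*(-21)^4 - 5*(-21)^3 + 5*(-21)^2 + 1 = (1166886) + (46305) + (2205) + (1) = 1215397; answer 1215397

1215397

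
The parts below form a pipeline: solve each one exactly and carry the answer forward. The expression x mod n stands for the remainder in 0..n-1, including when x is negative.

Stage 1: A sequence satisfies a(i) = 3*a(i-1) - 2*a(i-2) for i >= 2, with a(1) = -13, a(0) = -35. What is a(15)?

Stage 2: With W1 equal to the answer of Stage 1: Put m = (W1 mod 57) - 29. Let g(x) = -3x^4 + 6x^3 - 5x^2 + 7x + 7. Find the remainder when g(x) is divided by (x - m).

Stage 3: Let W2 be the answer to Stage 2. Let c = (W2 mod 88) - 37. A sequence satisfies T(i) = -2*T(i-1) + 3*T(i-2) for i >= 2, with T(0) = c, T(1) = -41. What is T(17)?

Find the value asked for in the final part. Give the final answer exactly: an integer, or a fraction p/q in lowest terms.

-742555961

Stage 1: a(2) = 3*(-13) - 2*(-35) = 31; iterating: a(2)=31, a(3)=119, a(4)=295, a(5)=647, a(6)=1351, a(7)=2759, a(8)=5575, a(9)=11207, a(10)=22471, a(11)=44999, a(12)=90055, a(13)=180167, a(14)=360391, a(15)=720839; answer 720839
Stage 2: W1 = 720839; m = -12; remainder = value at the root: -3*(-12)^4 + 6*(-12)^3 - 5*(-12)^2 + 7*(-12)^1 + 7 = (-62208) + (-10368) + (-720) + (-84) + (7) = -73373; answer -73373
Stage 3: W2 = -73373; c = -18; T(2) = -2*(-41) + 3*(-18) = 28; iterating: T(2)=28, T(3)=-179, T(4)=442, T(5)=-1421, T(6)=4168, T(7)=-12599, T(8)=37702, T(9)=-113201, T(10)=339508, T(11)=-1018619, T(12)=3055762, T(13)=-9167381, T(14)=27502048, T(15)=-82506239, T(16)=247518622, T(17)=-742555961; answer -742555961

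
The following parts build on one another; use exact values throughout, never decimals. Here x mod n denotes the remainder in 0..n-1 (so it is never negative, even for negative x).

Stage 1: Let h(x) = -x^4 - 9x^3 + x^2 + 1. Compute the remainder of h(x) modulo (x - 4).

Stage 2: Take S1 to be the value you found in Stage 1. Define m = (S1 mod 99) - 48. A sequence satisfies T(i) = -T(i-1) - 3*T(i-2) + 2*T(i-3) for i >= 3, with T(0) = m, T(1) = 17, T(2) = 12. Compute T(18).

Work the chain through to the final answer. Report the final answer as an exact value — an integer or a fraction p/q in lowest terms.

134667

Stage 1: remainder = value at the root: -1*(4)^4 - 9*(4)^3 + 1*(4)^2 + 1 = (-256) + (-576) + (16) + (1) = -815; answer -815
Stage 2: S1 = -815; m = 28; T(3) = -1*(12) - 3*(17) + 2*(28) = -7; iterating: T(3)=-7, T(4)=5, T(5)=40, T(6)=-69, T(7)=-41, T(8)=328, T(9)=-343, T(10)=-723, T(11)=2408, T(12)=-925, T(13)=-7745, T(14)=15336, T(15)=6049, T(16)=-67547, T(17)=80072, T(18)=134667; answer 134667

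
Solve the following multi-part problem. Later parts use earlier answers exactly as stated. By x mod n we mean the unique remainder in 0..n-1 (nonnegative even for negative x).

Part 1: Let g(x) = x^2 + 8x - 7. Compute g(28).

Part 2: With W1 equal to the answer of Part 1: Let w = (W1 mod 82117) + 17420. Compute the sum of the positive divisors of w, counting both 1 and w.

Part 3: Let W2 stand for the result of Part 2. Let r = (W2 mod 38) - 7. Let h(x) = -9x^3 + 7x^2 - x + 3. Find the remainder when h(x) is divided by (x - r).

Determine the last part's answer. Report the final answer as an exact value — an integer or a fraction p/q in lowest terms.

-80280

Part 1: 1*(28)^2 + 8*(28)^1 - 7 = (784) + (224) + (-7) = 1001; answer 1001
Part 2: W1 = 1001; w = 18421; 18421 = 13^2 * 109; sigma = (1 + 13 + 169) * (1 + 109) = 183 * 110 = 20130; answer 20130
Part 3: W2 = 20130; r = 21; remainder = value at the root: -9*(21)^3 + 7*(21)^2 - 1*(21)^1 + 3 = (-83349) + (3087) + (-21) + (3) = -80280; answer -80280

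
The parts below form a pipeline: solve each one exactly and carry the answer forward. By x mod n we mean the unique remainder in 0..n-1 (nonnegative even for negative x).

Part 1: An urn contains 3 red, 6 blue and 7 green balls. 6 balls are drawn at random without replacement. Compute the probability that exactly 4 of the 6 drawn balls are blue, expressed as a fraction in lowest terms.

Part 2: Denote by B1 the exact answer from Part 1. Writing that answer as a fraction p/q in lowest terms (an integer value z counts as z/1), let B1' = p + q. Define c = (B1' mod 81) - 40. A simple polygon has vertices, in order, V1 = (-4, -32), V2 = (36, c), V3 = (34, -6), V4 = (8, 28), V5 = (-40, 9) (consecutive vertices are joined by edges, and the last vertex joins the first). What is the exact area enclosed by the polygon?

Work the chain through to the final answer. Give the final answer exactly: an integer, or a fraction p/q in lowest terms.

Part 1: total draws C(16,6) = 8008; favorable C(6,4)*C(10,2) = 675; P = 675/8008; answer 675/8008
Part 2: B1 = 675/8008; threaded value p + q = 8683; c = -24; cross terms: (-4*-24 - 36*-32)=1248, (36*-6 - 34*-24)=600, (34*28 - 8*-6)=1000, (8*9 - -40*28)=1192, (-40*-32 - -4*9)=1316; twice the area = |5356| = 5356; area = 2678; answer 2678

2678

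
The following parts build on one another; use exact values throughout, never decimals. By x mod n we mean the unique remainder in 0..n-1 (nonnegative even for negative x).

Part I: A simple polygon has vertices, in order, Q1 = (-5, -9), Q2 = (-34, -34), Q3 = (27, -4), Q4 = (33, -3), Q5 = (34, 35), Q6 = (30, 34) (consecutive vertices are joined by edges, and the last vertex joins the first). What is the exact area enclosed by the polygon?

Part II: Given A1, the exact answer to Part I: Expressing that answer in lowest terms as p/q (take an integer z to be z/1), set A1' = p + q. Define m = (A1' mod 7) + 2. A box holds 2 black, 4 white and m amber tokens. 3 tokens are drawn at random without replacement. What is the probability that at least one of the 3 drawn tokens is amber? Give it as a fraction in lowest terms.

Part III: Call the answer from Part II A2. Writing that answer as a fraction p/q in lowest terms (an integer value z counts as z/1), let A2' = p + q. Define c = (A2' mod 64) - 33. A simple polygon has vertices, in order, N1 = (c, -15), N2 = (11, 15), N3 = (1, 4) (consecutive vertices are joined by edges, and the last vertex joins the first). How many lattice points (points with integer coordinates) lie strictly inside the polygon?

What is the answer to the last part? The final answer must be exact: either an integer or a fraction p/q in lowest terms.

23

Part I: cross terms: (-5*-34 - -34*-9)=-136, (-34*-4 - 27*-34)=1054, (27*-3 - 33*-4)=51, (33*35 - 34*-3)=1257, (34*34 - 30*35)=106, (30*-9 - -5*34)=-100; twice the area = |2232| = 2232; area = 1116; answer 1116
Part II: A1 = 1116; threaded value p + q = 1117; m = 6; total draws C(12,3) = 220; complement C(6,3) = 20; favorable 220 - 20 = 200; P = 10/11; answer 10/11
Part III: A2 = 10/11; threaded value p + q = 21; c = -12; cross terms: (-12*15 - 11*-15)=-15, (11*4 - 1*15)=29, (1*-15 - -12*4)=33; twice the area = |47| = 47; area = 47/2; boundary points = 1 + 1 + 1 = 3; strictly interior points = area - boundary/2 + 1 = 23; answer 23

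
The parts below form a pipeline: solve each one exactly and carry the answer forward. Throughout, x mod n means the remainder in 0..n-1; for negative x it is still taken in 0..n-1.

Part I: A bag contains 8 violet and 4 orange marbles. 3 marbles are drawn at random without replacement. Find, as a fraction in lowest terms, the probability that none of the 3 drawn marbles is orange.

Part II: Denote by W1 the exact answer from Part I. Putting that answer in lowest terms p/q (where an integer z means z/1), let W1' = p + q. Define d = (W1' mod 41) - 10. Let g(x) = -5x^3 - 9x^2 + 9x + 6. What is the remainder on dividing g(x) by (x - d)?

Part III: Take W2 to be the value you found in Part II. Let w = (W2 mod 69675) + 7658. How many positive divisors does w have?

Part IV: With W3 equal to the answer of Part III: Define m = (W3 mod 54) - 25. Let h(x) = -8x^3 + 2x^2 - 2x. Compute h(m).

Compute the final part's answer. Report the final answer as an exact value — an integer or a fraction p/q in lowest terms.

17940

Part I: total draws C(12,3) = 220; favorable C(8,3) = 56; P = 14/55; answer 14/55
Part II: W1 = 14/55; threaded value p + q = 69; d = 18; remainder = value at the root: -5*(18)^3 - 9*(18)^2 + 9*(18)^1 + 6 = (-29160) + (-2916) + (162) + (6) = -31908; answer -31908
Part III: W2 = -31908; w = 45425; 45425 = 5^2 * 23 * 79; number of divisors = (2+1) * (1+1) * (1+1) = 12; answer 12
Part IV: W3 = 12; m = -13; -8*(-13)^3 + 2*(-13)^2 - 2*(-13)^1 = (17576) + (338) + (26) = 17940; answer 17940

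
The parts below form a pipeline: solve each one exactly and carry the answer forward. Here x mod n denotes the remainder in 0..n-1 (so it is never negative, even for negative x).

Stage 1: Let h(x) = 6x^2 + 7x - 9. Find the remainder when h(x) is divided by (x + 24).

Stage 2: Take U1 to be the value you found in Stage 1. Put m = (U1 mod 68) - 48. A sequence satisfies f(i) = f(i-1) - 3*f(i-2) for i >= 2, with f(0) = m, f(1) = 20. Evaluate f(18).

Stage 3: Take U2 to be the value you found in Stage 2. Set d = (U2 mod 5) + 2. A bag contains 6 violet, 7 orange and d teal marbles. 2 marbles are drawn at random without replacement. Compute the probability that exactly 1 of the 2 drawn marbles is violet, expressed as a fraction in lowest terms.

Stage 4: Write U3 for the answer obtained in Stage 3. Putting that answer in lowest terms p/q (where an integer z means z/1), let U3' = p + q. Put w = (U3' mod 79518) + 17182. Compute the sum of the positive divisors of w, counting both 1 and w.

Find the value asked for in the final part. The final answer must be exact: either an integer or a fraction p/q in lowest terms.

Stage 1: remainder = value at the root: 6*(-24)^2 + 7*(-24)^1 - 9 = (3456) + (-168) + (-9) = 3279; answer 3279
Stage 2: U1 = 3279; m = -33; f(2) = 1*(20) - 3*(-33) = 119; iterating: f(2)=119, f(3)=59, f(4)=-298, f(5)=-475, f(6)=419, f(7)=1844, f(8)=587, f(9)=-4945, f(10)=-6706, f(11)=8129, f(12)=28247, f(13)=3860, f(14)=-80881, f(15)=-92461, f(16)=150182, f(17)=427565, f(18)=-22981; answer -22981
Stage 3: U2 = -22981; d = 6; total draws C(19,2) = 171; favorable C(6,1)*C(13,1) = 78; P = 26/57; answer 26/57
Stage 4: U3 = 26/57; threaded value p + q = 83; w = 17265; 17265 = 3 * 5 * 1151; sigma = (1 + 3) * (1 + 5) * (1 + 1151) = 4 * 6 * 1152 = 27648; answer 27648

27648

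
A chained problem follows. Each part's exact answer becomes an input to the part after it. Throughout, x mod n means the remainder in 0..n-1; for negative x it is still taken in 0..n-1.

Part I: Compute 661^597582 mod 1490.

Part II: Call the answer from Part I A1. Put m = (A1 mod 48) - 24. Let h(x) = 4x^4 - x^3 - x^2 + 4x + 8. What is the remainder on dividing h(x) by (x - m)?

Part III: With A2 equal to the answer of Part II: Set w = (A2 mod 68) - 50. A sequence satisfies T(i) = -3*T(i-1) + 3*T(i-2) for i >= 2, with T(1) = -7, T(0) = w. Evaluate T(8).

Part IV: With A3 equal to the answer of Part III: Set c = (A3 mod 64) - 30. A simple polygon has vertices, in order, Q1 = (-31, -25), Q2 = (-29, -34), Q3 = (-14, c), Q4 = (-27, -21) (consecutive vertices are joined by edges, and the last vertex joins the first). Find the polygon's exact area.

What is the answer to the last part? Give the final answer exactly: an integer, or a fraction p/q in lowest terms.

105/2

Part I: squarings mod 1490: 661^1=661, 661^2=351, 661^4=1021, 661^8=931, 661^16=1071, 661^32=1231, 661^64=31, 661^128=961, 661^256=1211, 661^512=361, 661^1024=691, 661^2048=681, 661^4096=371, 661^8192=561, 661^16384=331, 661^32768=791, 661^65536=1371, 661^131072=751, 661^262144=781, 661^524288=551; 661^597582 = 661^2 * 661^4 * 661^8 * 661^64 * 661^512 * 661^1024 * 661^2048 * 661^4096 * 661^65536 * 661^524288 = 1451 (mod 1490); answer 1451
Part II: A1 = 1451; m = -13; remainder = value at the root: 4*(-13)^4 - 1*(-13)^3 - 1*(-13)^2 + 4*(-13)^1 + 8 = (114244) + (2197) + (-169) + (-52) + (8) = 116228; answer 116228
Part III: A2 = 116228; w = -34; T(2) = -3*(-7) + 3*(-34) = -81; iterating: T(2)=-81, T(3)=222, T(4)=-909, T(5)=3393, T(6)=-12906, T(7)=48897, T(8)=-185409; answer -185409
Part IV: A3 = -185409; c = 33; cross terms: (-31*-34 - -29*-25)=329, (-29*33 - -14*-34)=-1433, (-14*-21 - -27*33)=1185, (-27*-25 - -31*-21)=24; twice the area = |105| = 105; area = 105/2; answer 105/2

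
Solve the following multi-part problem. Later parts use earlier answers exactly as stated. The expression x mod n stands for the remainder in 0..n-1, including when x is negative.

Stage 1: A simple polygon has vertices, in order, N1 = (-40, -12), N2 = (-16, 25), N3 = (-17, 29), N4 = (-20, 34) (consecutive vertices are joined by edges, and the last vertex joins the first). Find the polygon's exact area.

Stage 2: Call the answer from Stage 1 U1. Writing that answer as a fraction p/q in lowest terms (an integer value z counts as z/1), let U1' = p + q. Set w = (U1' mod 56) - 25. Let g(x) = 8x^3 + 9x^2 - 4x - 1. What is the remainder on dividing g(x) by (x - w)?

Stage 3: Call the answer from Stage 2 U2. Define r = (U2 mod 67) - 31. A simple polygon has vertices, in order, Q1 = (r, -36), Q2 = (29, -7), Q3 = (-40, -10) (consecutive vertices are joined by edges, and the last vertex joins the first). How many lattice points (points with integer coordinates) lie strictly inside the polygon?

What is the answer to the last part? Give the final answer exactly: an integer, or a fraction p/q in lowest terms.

Stage 1: cross terms: (-40*25 - -16*-12)=-1192, (-16*29 - -17*25)=-39, (-17*34 - -20*29)=2, (-20*-12 - -40*34)=1600; twice the area = |371| = 371; area = 371/2; answer 371/2
Stage 2: U1 = 371/2; threaded value p + q = 373; w = 12; remainder = value at the root: 8*(12)^3 + 9*(12)^2 - 4*(12)^1 - 1 = (13824) + (1296) + (-48) + (-1) = 15071; answer 15071
Stage 3: U2 = 15071; r = 32; cross terms: (32*-7 - 29*-36)=820, (29*-10 - -40*-7)=-570, (-40*-36 - 32*-10)=1760; twice the area = |2010| = 2010; area = 1005; boundary points = 1 + 3 + 2 = 6; strictly interior points = area - boundary/2 + 1 = 1003; answer 1003

1003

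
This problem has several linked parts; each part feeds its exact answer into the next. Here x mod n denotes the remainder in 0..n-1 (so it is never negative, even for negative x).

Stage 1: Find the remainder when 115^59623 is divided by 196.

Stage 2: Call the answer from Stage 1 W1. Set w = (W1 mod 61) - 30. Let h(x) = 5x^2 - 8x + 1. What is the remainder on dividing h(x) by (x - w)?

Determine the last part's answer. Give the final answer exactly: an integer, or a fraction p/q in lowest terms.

1654

Stage 1: squarings mod 196: 115^1=115, 115^2=93, 115^4=25, 115^8=37, 115^16=193, 115^32=9, 115^64=81, 115^128=93, 115^256=25, 115^512=37, 115^1024=193, 115^2048=9, 115^4096=81, 115^8192=93, 115^16384=25, 115^32768=37; 115^59623 = 115^1 * 115^2 * 115^4 * 115^32 * 115^64 * 115^128 * 115^2048 * 115^8192 * 115^16384 * 115^32768 = 171 (mod 196); answer 171
Stage 2: W1 = 171; w = 19; remainder = value at the root: 5*(19)^2 - 8*(19)^1 + 1 = (1805) + (-152) + (1) = 1654; answer 1654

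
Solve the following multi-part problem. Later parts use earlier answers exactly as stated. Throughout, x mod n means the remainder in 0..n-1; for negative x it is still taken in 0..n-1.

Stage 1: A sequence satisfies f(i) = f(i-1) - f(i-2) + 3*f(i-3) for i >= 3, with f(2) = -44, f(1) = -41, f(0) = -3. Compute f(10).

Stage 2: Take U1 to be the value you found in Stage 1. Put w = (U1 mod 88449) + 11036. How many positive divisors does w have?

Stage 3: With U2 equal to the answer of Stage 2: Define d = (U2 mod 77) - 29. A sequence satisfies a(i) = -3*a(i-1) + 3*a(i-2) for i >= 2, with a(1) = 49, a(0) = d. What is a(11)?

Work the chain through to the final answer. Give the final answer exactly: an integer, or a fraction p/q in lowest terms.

34915698

Stage 1: f(3) = 1*(-44) - 1*(-41) + 3*(-3) = -12; iterating: f(3)=-12, f(4)=-91, f(5)=-211, f(6)=-156, f(7)=-218, f(8)=-695, f(9)=-945, f(10)=-904; answer -904
Stage 2: U1 = -904; w = 98581; 98581 = 7 * 14083; number of divisors = (1+1) * (1+1) = 4; answer 4
Stage 3: U2 = 4; d = -25; a(2) = -3*(49) + 3*(-25) = -222; iterating: a(2)=-222, a(3)=813, a(4)=-3105, a(5)=11754, a(6)=-44577, a(7)=168993, a(8)=-640710, a(9)=2429109, a(10)=-9209457, a(11)=34915698; answer 34915698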